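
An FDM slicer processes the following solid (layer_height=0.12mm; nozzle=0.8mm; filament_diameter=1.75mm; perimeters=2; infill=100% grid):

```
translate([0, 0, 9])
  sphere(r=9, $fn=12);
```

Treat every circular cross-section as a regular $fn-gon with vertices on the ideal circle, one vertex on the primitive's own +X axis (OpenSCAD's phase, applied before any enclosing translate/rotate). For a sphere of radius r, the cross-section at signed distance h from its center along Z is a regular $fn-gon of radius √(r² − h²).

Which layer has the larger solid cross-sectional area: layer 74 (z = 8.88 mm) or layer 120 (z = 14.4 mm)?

layer 74 (z = 8.88 mm)

Layer 74 (z = 8.88): the r=9 sphere slices to a regular 12-gon of circumradius 8.999 (√(r²−h²) with h=0.12 from center) (area = (12/2)·8.999²·sin(360°/12) = 242.96 mm²). So its area = 242.96 mm². Layer 120 (z = 14.4): the r=9 sphere slices to a regular 12-gon of circumradius 7.200 (√(r²−h²) with h=5.4 from center) (area = (12/2)·7.200²·sin(360°/12) = 155.52 mm²). So its area = 155.52 mm². Layer 74 is larger (242.96 vs 155.52 mm²).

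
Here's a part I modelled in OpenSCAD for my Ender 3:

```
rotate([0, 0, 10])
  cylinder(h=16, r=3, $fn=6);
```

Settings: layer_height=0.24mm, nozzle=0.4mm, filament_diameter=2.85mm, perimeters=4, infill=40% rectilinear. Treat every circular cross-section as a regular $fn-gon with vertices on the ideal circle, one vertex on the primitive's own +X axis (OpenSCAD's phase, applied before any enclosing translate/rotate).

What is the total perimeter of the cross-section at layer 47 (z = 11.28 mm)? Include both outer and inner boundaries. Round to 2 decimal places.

At z = 11.28 mm: the cylinder: section is a regular 6-gon, circumradius r=3 (perimeter = 2·6·3.000·sin(180°/6) = 18.00 mm); (rotated 10° about Z; rotation is an isometry so areas/perimeters/island counts are preserved). Overall, the cross-section is a single solid region. Total boundary length (outer) = 18.00 mm.

18.00 mm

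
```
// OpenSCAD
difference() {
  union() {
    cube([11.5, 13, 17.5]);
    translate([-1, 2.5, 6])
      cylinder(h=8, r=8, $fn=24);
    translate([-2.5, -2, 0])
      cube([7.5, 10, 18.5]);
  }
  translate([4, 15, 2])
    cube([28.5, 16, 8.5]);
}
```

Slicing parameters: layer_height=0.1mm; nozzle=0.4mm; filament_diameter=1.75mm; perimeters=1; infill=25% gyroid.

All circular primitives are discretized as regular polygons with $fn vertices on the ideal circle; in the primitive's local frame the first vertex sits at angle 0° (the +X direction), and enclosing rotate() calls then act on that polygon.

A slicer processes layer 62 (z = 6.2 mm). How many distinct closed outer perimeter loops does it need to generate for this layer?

At z = 6.2 mm: the cube is present — its section is the full 11.5×13 rectangle; the r=8 cylinder at (-1, 2.5) contributes a regular 24-gon of circumradius 8; the 7.5×10 cube at (-2.5, -2) contributes its full rectangle; Combining (union): the regions partially overlap (shared area 133.82 mm²), so overlapping operands fuse into one piece — 1 connected region; the cube at (4, 15) is present — its section is the full 28.5×16 rectangle; Subtracting the remaining from the first: starting from that combined region, the 28.5×16 cube at (4, 15) misses the remaining region (no effect) — 1 connected region. The result has 1 disconnected region.

1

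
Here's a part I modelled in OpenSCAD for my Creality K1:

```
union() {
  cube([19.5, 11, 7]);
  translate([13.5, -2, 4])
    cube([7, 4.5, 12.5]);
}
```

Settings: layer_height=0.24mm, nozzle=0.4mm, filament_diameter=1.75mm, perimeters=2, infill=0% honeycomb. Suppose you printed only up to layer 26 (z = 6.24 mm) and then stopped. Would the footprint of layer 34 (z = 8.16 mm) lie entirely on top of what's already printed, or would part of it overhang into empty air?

Compare the two slices. At z = 6.24: the cube is present — its section is the full 19.5×11 rectangle (area 214.50 mm²); the cube at (13.5, -2) is present — its section is the full 7×4.5 rectangle (area 31.50 mm²); Taking the union: the regions partially overlap — summed areas 246.00 mm² minus the doubly-counted overlap 15.00 mm² gives 231.00 mm² — area = 231.00 mm². At z = 8.16: the cube is absent (z outside [0, 7]); the 7×4.5 cube at (13.5, -2) contributes its full rectangle (area 31.50 mm²); Taking the union: only the 7×4.5 cube at (13.5, -2) is present, so the union is just that shape — area = 31.50 mm². Checking containment: the cross-section at z = 8.16 is a subset of the cross-section at z = 6.24.

entirely on top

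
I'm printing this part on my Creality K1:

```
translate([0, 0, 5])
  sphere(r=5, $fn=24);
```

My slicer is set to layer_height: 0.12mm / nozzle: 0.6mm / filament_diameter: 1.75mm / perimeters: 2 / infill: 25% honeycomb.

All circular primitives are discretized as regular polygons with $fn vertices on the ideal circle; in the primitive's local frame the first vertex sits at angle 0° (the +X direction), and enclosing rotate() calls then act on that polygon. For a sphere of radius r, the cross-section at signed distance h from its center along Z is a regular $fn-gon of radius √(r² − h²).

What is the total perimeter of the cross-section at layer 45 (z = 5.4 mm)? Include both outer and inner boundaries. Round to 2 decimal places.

31.23 mm

At z = 5.4 mm: the sphere: section is a regular 24-gon, circumradius = √(r²−h²) = √(5²−0.4²) = 4.984 (perimeter = 2·24·4.984·sin(180°/24) = 31.23 mm). Overall, the cross-section is a single solid region. Total boundary length (outer) = 31.23 mm.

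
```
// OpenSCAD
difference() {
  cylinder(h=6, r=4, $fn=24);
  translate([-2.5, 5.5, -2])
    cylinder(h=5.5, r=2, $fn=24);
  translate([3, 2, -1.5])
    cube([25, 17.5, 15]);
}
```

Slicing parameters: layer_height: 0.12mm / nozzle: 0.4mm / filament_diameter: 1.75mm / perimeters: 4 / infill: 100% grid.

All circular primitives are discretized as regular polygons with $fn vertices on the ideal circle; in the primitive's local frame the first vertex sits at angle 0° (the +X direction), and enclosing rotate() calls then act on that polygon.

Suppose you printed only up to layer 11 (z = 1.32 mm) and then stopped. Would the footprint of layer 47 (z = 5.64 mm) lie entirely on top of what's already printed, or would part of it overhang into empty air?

entirely on top

Compare the two slices. At z = 1.32: the r=4 cylinder contributes a regular 24-gon of circumradius 4 (area = (24/2)·4.000²·sin(360°/24) = 49.69 mm²); the cylinder at (-2.5, 5.5): section is a regular 24-gon, circumradius r=2 (area = (24/2)·2.000²·sin(360°/24) = 12.42 mm²); the cube at (3, 2) is present — its section is the full 25×17.5 rectangle (area 437.50 mm²); Taking the first minus the rest: starting from the r=4 cylinder (49.69 mm²), the r=2 cylinder at (-2.5, 5.5) misses the remaining region (no effect); the 25×17.5 cube at (3, 2) partially overlaps it — only the 0.14 mm² overlap (of its 437.50 mm²) is removed, clipping the outline — area = 49.55 mm². At z = 5.64: the cylinder: section is a regular 24-gon, circumradius r=4 (area = (24/2)·4.000²·sin(360°/24) = 49.69 mm²); the cylinder at (-2.5, 5.5) is not intersected at this z (z outside [-2, 3.5]); the 25×17.5 cube at (3, 2) contributes its full rectangle (area 437.50 mm²); Taking the first minus the rest: starting from the r=4 cylinder (49.69 mm²), the 25×17.5 cube at (3, 2) partially overlaps it — only the 0.14 mm² overlap (of its 437.50 mm²) is removed, clipping the outline — area = 49.55 mm². Checking containment: the cross-section at z = 5.64 is a subset of the cross-section at z = 1.32.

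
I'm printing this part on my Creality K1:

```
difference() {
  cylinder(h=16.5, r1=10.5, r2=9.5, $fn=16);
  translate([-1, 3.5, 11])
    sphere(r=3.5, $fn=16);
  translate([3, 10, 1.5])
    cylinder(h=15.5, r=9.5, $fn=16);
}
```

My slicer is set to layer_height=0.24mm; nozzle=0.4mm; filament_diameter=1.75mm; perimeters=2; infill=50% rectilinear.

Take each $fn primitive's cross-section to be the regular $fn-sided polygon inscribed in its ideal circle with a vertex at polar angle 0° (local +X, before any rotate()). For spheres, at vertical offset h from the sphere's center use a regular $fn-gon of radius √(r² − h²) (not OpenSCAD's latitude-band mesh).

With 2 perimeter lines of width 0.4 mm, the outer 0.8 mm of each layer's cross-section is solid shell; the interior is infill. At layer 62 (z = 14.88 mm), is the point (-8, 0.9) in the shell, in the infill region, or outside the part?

infill

At z = 14.88 mm: the cone (r1=10.5→r2=9.5) has section circumradius 9.598 here — a regular 16-gon; the sphere at (-1, 3.5) is not intersected at this z (|z−center|=3.880 > r=3.5); the cylinder at (3, 10): section is a regular 16-gon, circumradius r=9.5; After the difference (first − rest): starting from the cone, the r=9.5 cylinder at (3, 10) partially overlaps it — only the 92.91 mm² overlap (of its 276.30 mm²) is removed, clipping the outline — 1 connected region. Overall, the cross-section is a single solid region. The nearest boundary edge runs (-9.60, 0.00)→(-8.87, 3.67); distance from the point to it = 1.39 mm. The point is inside the cross-section and 1.39 mm from the nearest boundary — more than the 0.8 mm shell width (2 × 0.4), so it's in the infill interior.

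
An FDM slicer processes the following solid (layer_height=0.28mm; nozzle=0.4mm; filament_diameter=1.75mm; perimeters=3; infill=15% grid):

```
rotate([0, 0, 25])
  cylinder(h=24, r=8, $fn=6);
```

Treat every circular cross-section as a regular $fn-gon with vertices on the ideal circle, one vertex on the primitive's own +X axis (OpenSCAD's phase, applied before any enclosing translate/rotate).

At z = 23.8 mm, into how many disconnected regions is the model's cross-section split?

1

At z = 23.8 mm: the r=8 cylinder gives a regular 6-gon of circumradius 8 (constant along its height); (rotated 25° about Z; rotation is an isometry so areas/perimeters/island counts are preserved). The result has 1 disconnected region.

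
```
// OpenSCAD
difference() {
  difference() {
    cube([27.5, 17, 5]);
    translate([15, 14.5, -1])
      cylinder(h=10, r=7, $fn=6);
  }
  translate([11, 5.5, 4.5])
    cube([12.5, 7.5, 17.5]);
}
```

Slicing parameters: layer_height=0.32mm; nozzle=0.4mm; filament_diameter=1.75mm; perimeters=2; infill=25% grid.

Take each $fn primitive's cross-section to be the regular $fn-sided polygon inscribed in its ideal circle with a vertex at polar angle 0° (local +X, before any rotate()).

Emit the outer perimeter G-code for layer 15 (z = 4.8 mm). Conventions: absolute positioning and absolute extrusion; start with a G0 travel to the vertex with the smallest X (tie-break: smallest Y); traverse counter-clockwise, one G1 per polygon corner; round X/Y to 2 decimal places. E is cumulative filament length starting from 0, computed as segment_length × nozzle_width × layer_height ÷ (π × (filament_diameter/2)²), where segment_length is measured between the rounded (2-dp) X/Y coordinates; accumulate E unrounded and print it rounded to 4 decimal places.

G0 X0.00 Y0.00 Z4.80
G1 X27.50 Y0.00 E1.4634
G1 X27.50 Y17.00 E2.3681
G1 X20.56 Y17.00 E2.7374
G1 X22.00 Y14.50 E2.8910
G1 X21.13 Y13.00 E2.9833
G1 X23.50 Y13.00 E3.1094
G1 X23.50 Y5.50 E3.5085
G1 X11.00 Y5.50 E4.1737
G1 X11.00 Y9.30 E4.3759
G1 X8.00 Y14.50 E4.6954
G1 X9.44 Y17.00 E4.8489
G1 X0.00 Y17.00 E5.3513
G1 X0.00 Y0.00 E6.2560

At z = 4.8 mm: the cube is present — its section is the full 27.5×17 rectangle; the r=7 cylinder at (15, 14.5) gives a regular 6-gon of circumradius 7 (constant along its height); After the difference (first − rest): starting from the 27.5×17 cube, the r=7 cylinder at (15, 14.5) partially overlaps it — only the 95.04 mm² overlap (of its 127.31 mm²) is removed, clipping the outline — 1 connected region; the cube at (11, 5.5) is present — its section is the full 12.5×7.5 rectangle; Subtracting the remaining from the first: starting from the result so far, the 12.5×7.5 cube at (11, 5.5) partially overlaps it — only the 53.74 mm² overlap (of its 93.75 mm²) is removed, clipping the outline — 1 connected region. The outline is a single polygon with 13 vertices. Extrusion per mm of travel: 0.4 × 0.32 / (π × 0.875²) = 0.053216. Accumulating E over each segment gives final E = 6.2560.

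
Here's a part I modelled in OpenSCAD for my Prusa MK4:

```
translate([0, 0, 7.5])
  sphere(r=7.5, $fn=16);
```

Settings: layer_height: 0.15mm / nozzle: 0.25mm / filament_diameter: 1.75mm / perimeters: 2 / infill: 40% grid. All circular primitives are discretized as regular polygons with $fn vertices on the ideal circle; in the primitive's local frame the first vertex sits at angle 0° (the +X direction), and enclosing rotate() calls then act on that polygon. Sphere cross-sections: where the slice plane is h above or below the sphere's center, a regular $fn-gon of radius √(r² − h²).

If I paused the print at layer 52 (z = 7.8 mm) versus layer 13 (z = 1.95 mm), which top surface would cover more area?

Layer 52 (z = 7.8): the r=7.5 sphere contributes a regular 16-gon of circumradius √(7.5²−0.3²) = 7.494 (area = (16/2)·7.494²·sin(360°/16) = 171.93 mm²). So its area = 171.93 mm². Layer 13 (z = 1.95): the sphere: section is a regular 16-gon, circumradius = √(r²−h²) = √(7.5²−5.55²) = 5.045 (area = (16/2)·5.045²·sin(360°/16) = 77.91 mm²). So its area = 77.91 mm². Layer 52 is larger (171.93 vs 77.91 mm²).

layer 52 (z = 7.8 mm)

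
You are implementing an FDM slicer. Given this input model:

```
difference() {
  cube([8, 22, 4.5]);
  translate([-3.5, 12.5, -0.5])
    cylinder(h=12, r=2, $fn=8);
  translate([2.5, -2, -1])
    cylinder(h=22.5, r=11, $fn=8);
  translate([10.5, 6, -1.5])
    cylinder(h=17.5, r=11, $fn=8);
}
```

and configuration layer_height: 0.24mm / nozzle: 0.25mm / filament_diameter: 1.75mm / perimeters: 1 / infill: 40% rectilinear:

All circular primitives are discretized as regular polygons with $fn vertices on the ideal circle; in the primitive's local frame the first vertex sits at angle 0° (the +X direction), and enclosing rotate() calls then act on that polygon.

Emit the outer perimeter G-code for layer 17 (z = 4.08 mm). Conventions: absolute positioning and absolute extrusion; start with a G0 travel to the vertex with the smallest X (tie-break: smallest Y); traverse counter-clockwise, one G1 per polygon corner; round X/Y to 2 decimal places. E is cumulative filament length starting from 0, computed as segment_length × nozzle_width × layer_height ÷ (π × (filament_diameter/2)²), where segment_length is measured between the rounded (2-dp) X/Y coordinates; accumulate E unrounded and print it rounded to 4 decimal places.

At z = 4.08 mm: the cube is present — its section is the full 8×22 rectangle; the r=2 cylinder at (-3.5, 12.5) contributes a regular 8-gon of circumradius 2; the r=11 cylinder at (2.5, -2) contributes a regular 8-gon of circumradius 11; the r=11 cylinder at (10.5, 6) contributes a regular 8-gon of circumradius 11; After the difference (first − rest): starting from the 8×22 cube, the r=2 cylinder at (-3.5, 12.5) misses the remaining region (no effect); the r=11 cylinder at (2.5, -2) partially overlaps it — only the 64.44 mm² overlap (of its 342.24 mm²) is removed, clipping the outline; the r=11 cylinder at (10.5, 6) partially overlaps it — only the 42.76 mm² overlap (of its 342.24 mm²) is removed, clipping the outline — 1 connected region. The outline is a single polygon with 6 vertices. Extrusion per mm of travel: 0.25 × 0.24 / (π × 0.875²) = 0.024945. Accumulating E over each segment gives final E = 1.0060.

G0 X0.00 Y7.96 Z4.08
G1 X0.38 Y8.12 E0.0103
G1 X2.72 Y13.78 E0.1631
G1 X8.00 Y15.96 E0.3056
G1 X8.00 Y22.00 E0.4562
G1 X0.00 Y22.00 E0.6558
G1 X0.00 Y7.96 E1.0060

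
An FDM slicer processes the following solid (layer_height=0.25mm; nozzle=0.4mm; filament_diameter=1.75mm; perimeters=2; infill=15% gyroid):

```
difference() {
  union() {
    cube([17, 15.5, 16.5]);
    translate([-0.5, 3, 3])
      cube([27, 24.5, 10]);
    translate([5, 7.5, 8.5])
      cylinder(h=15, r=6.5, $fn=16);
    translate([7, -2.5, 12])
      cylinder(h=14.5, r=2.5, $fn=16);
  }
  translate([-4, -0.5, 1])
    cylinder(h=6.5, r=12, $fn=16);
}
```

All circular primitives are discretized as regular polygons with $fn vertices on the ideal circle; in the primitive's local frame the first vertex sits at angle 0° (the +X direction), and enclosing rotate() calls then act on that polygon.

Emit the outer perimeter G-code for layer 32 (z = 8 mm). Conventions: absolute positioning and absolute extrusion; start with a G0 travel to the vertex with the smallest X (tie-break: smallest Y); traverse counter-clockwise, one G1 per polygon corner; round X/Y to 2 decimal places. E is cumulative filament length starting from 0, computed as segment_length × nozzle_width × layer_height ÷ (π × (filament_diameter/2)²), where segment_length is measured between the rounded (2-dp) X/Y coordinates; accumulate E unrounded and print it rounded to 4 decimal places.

At z = 8 mm: the cube (footprint 17×15.5) is included at this height; the cube at (-0.5, 3) (footprint 27×24.5) is included at this height; the cylinder at (5, 7.5) is not intersected at this z (z outside [8.5, 23.5]); the cylinder at (7, -2.5) is absent (z outside [12, 26.5]); Combining (union): the regions partially overlap (shared area 212.50 mm²), so overlapping operands fuse into one piece — 1 connected region; the cylinder at (-4, -0.5) does not reach this height (z outside [1, 7.5]); After the difference (first − rest): none of the subtracted shapes is present at this height, so the result so far is unchanged — 1 connected region. The outline is a single polygon with 8 vertices. Extrusion per mm of travel: 0.4 × 0.25 / (π × 0.875²) = 0.041575. Accumulating E over each segment gives final E = 4.5317.

G0 X-0.50 Y3.00 Z8.00
G1 X0.00 Y3.00 E0.0208
G1 X0.00 Y0.00 E0.1455
G1 X17.00 Y0.00 E0.8523
G1 X17.00 Y3.00 E0.9770
G1 X26.50 Y3.00 E1.3720
G1 X26.50 Y27.50 E2.3906
G1 X-0.50 Y27.50 E3.5131
G1 X-0.50 Y3.00 E4.5317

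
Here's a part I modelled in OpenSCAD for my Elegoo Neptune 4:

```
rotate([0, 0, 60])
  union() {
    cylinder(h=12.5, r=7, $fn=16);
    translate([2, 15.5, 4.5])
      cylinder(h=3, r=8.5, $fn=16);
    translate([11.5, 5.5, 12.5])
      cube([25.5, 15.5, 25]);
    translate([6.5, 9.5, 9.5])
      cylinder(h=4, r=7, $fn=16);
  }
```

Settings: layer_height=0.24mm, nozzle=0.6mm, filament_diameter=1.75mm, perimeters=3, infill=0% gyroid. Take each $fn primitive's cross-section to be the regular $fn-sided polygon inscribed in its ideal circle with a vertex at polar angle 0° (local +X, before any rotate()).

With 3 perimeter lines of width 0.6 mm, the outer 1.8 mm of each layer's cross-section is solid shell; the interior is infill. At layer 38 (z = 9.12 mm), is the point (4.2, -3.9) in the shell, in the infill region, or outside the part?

shell

At z = 9.12 mm: the r=7 cylinder contributes a regular 16-gon of circumradius 7; the cylinder at (2, 15.5) is not intersected at this z (z outside [4.5, 7.5]); the cube at (11.5, 5.5) is not intersected at this z (z outside [12.5, 37.5]); the cylinder at (6.5, 9.5) does not reach this height (z outside [9.5, 13.5]); Combining (union): only the r=7 cylinder is present, so the union is just that shape — 1 connected region; (rotated 60° about Z; rotation is an isometry so areas/perimeters/island counts are preserved). Overall, the cross-section is a single solid region. Undo the 60° rotation: the query point maps to (-1.277, -5.587) in the un-rotated model frame. The nearest boundary edge runs (-2.68, -6.47)→(-0.00, -7.00); distance from the point to it = 1.14 mm. The point is inside the cross-section, 1.14 mm from the nearest boundary — within the 1.8 mm shell band (3 × 0.6).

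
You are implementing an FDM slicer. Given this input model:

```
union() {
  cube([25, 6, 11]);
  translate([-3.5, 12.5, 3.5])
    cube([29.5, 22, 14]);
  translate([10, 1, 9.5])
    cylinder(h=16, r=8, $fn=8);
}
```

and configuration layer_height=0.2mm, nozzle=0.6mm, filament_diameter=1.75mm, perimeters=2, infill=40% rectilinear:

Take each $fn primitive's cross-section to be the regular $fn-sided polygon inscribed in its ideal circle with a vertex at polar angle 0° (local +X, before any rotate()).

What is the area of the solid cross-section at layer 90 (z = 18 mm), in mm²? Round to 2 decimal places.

181.02 mm²

At z = 18 mm: the cube is not intersected at this z (z outside [0, 11]); the cube at (-3.5, 12.5) is absent (z outside [3.5, 17.5]); the r=8 cylinder at (10, 1) gives a regular 8-gon of circumradius 8 (constant along its height) (area = (8/2)·8.000²·sin(360°/8) = 181.02 mm²); Taking the union: only the r=8 cylinder at (10, 1) is present, so the union is just that shape — area = 181.02 mm². Overall, the cross-section is a single solid region. Net area = 181.02 mm².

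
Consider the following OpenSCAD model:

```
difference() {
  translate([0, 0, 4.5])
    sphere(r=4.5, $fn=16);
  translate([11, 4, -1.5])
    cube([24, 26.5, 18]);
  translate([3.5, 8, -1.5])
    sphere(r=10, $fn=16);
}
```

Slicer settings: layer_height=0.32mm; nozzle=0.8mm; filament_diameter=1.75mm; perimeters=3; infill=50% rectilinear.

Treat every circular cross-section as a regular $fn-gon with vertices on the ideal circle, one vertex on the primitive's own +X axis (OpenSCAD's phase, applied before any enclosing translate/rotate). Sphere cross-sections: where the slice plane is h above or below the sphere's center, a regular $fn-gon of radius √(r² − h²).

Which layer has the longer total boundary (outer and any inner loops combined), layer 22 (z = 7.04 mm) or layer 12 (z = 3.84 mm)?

Layer 22 (z = 7.04): the sphere: section is a regular 16-gon, circumradius = √(r²−h²) = √(4.5²−2.54²) = 3.715 (perimeter = 2·16·3.715·sin(180°/16) = 23.19 mm); the cube at (11, 4) (footprint 24×26.5) is included at this height (perimeter 101.00 mm); the r=10 sphere at (3.5, 8) slices to a regular 16-gon of circumradius 5.203 (√(r²−h²) with h=8.54 from center) (perimeter = 2·16·5.203·sin(180°/16) = 32.48 mm); After the difference (first − rest): starting from the r=4.5 sphere, the 24×26.5 cube at (11, 4) misses the remaining region (no effect); the r=10 sphere at (3.5, 8) partially overlaps it — only the 0.08 mm² overlap (of its 82.87 mm²) is removed, clipping the outline — boundary = 23.19 mm. So its perimeter = 23.19 mm. Layer 12 (z = 3.84): the r=4.5 sphere contributes a regular 16-gon of circumradius √(4.5²−0.66²) = 4.451 (perimeter = 2·16·4.451·sin(180°/16) = 27.79 mm); the 24×26.5 cube at (11, 4) contributes its full rectangle (perimeter 101.00 mm); the r=10 sphere at (3.5, 8) slices to a regular 16-gon of circumradius 8.455 (√(r²−h²) with h=5.34 from center) (perimeter = 2·16·8.455·sin(180°/16) = 52.78 mm); Taking the first minus the rest: starting from the r=4.5 sphere, the 24×26.5 cube at (11, 4) misses the remaining region (no effect); the r=10 sphere at (3.5, 8) partially overlaps it — only the 23.75 mm² overlap (of its 218.85 mm²) is removed, clipping the outline — boundary = 25.80 mm. So its perimeter = 25.80 mm. Layer 12 is larger (25.80 vs 23.19 mm).

layer 12 (z = 3.84 mm)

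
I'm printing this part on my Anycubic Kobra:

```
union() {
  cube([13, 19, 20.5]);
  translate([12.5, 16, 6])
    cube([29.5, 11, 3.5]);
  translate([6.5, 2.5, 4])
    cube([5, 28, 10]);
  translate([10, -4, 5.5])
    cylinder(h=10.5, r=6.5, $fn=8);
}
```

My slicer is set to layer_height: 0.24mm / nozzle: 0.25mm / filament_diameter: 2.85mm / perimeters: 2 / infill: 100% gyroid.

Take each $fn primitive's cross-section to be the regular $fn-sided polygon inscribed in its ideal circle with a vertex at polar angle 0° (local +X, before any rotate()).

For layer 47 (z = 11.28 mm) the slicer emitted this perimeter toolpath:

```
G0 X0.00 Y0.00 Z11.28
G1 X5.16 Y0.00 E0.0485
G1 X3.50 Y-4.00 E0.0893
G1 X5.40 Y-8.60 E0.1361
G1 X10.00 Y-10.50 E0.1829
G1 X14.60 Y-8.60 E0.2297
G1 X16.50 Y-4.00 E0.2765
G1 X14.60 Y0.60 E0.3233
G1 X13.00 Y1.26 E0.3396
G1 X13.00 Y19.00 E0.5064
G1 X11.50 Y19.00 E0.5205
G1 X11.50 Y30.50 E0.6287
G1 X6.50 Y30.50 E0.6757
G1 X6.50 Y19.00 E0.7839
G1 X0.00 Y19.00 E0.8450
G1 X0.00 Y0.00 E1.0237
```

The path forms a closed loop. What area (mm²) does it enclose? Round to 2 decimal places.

Apply the shoelace formula to the sequence of (X, Y) vertices; enclosed area = 411.24 mm².

411.24 mm²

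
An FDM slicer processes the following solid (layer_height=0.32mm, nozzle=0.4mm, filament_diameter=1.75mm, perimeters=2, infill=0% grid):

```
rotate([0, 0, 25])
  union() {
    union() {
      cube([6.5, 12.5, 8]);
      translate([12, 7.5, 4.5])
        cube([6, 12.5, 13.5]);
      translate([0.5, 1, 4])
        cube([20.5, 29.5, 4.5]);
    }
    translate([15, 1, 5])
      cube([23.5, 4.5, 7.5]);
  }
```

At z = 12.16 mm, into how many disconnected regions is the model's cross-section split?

2

At z = 12.16 mm: the cube is absent (z outside [0, 8]); the cube at (12, 7.5) (footprint 6×12.5) is included at this height; the cube at (0.5, 1) is not intersected at this z (z outside [4, 8.5]); Taking the union: only the 6×12.5 cube at (12, 7.5) is present, so the union is just that shape — 1 connected region; the 23.5×4.5 cube at (15, 1) contributes its full rectangle; Merging all regions: the 2 present regions are separate (no shared area or edge), so areas and boundary lengths simply add and each stays a separate island — 2 connected regions; (rotated 25° about Z; rotation is an isometry so areas/perimeters/island counts are preserved). The result has 2 disconnected regions.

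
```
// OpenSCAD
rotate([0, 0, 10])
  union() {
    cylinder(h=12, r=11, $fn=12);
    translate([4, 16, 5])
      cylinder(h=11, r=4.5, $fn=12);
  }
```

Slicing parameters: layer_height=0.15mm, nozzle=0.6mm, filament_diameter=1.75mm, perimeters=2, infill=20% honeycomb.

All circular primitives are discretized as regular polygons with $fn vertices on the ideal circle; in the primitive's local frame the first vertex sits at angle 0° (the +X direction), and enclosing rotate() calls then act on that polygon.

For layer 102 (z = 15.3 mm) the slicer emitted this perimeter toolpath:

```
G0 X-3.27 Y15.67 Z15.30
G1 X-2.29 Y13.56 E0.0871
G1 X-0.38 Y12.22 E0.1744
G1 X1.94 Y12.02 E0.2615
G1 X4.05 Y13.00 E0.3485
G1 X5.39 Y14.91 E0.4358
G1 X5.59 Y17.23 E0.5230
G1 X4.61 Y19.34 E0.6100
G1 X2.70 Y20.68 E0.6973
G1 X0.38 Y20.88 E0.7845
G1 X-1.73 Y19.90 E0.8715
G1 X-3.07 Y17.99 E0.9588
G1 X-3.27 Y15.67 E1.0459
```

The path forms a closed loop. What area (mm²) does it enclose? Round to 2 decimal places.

60.75 mm²

Apply the shoelace formula to the sequence of (X, Y) vertices; enclosed area = 60.75 mm².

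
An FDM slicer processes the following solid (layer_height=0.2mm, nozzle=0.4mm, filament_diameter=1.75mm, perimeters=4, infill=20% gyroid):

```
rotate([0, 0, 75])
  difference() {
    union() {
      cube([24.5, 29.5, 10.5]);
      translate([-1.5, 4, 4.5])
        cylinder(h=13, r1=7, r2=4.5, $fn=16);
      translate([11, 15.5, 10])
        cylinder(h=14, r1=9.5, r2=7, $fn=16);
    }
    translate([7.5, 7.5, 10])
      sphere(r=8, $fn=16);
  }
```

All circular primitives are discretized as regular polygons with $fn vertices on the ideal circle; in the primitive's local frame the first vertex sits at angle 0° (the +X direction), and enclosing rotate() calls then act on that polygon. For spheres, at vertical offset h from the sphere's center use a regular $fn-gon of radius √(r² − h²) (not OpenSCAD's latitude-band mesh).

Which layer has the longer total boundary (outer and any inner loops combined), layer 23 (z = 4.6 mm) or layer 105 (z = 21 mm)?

layer 23 (z = 4.6 mm)

Layer 23 (z = 4.6): the cube is present — its section is the full 24.5×29.5 rectangle (perimeter 108.00 mm); the cone at (-1.5, 4) contributes a regular 16-gon of circumradius 6.981 (interpolated between r1=7 and r2=4.5 at t=0.008) (perimeter = 2·16·6.981·sin(180°/16) = 43.58 mm); the cone at (11, 15.5) does not reach this height (z outside [10, 24]); Taking the union: the regions partially overlap (shared area 46.97 mm²), so the edge portions inside another operand are dropped and the merged outline is re-measured after clipping — boundary = 123.15 mm; the r=8 sphere at (7.5, 7.5) slices to a regular 16-gon of circumradius 5.903 (√(r²−h²) with h=5.4 from center) (perimeter = 2·16·5.903·sin(180°/16) = 36.85 mm); After the difference (first − rest): starting from that combined region, the r=8 sphere at (7.5, 7.5) lies wholly inside it (removes its full 106.66 mm² and its 36.85 mm outline becomes a hole wall) — boundary (outer + 1 inner loop) = 160.00 mm; (rotated 75° about Z; rotation is an isometry so areas/perimeters/island counts are preserved). So its perimeter = 160.00 mm. Layer 105 (z = 21): the cube is not intersected at this z (z outside [0, 10.5]); the cone at (-1.5, 4) is not intersected at this z (z outside [4.5, 17.5]); the cone at (11, 15.5) (r1=9.5→r2=7) has section circumradius 7.536 here — a regular 16-gon (perimeter = 2·16·7.536·sin(180°/16) = 47.04 mm); Merging all regions: only the cone at (11, 15.5) is present, so the union is just that shape — boundary = 47.04 mm; the sphere at (7.5, 7.5) does not reach this height (|z−center|=11.000 > r=8); After the difference (first − rest): none of the subtracted shapes is present at this height, so that combined region is unchanged — boundary = 47.04 mm; (rotated 75° about Z; rotation is an isometry so areas/perimeters/island counts are preserved). So its perimeter = 47.04 mm. Layer 23 is larger (160.00 vs 47.04 mm).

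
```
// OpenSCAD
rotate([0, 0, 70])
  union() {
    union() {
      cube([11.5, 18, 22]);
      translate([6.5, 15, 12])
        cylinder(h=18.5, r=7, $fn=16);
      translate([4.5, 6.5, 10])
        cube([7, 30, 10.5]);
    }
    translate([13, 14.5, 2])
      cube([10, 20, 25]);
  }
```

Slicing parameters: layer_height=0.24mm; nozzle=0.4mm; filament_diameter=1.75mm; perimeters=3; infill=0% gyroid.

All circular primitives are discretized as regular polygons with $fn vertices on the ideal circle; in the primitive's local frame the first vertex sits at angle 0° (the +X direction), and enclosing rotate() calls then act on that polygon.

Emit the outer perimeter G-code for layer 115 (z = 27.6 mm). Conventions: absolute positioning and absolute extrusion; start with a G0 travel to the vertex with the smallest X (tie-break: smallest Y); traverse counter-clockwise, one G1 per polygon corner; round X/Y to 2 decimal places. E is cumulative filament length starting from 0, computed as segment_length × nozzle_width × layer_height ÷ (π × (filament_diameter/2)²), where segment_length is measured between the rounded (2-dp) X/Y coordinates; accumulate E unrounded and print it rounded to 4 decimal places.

G0 X-18.87 Y10.93 Z27.60
G1 X-18.22 Y8.28 E0.1089
G1 X-16.60 Y6.08 E0.2179
G1 X-14.27 Y4.66 E0.3269
G1 X-11.57 Y4.24 E0.4359
G1 X-8.91 Y4.89 E0.5452
G1 X-6.71 Y6.51 E0.6542
G1 X-5.29 Y8.84 E0.7631
G1 X-4.88 Y11.54 E0.8721
G1 X-5.53 Y14.20 E0.9814
G1 X-7.14 Y16.40 E1.0902
G1 X-9.48 Y17.82 E1.1995
G1 X-12.18 Y18.23 E1.3085
G1 X-14.83 Y17.58 E1.4174
G1 X-17.03 Y15.97 E1.5262
G1 X-18.45 Y13.63 E1.6354
G1 X-18.87 Y10.93 E1.7445

At z = 27.6 mm: the cube is absent (z outside [0, 22]); the r=7 cylinder at (6.5, 15) gives a regular 16-gon of circumradius 7 (constant along its height); the cube at (4.5, 6.5) is not intersected at this z (z outside [10, 20.5]); Merging all regions: only the r=7 cylinder at (6.5, 15) is present, so the union is just that shape — 1 connected region; the cube at (13, 14.5) does not reach this height (z outside [2, 27]); Taking the union: only the result so far is present, so the union is just that shape — 1 connected region; (whole slice rotated 70° about Z — lengths, areas and connectivity unchanged). The outline is a single polygon with 16 vertices. Extrusion per mm of travel: 0.4 × 0.24 / (π × 0.875²) = 0.039912. Accumulating E over each segment gives final E = 1.7445.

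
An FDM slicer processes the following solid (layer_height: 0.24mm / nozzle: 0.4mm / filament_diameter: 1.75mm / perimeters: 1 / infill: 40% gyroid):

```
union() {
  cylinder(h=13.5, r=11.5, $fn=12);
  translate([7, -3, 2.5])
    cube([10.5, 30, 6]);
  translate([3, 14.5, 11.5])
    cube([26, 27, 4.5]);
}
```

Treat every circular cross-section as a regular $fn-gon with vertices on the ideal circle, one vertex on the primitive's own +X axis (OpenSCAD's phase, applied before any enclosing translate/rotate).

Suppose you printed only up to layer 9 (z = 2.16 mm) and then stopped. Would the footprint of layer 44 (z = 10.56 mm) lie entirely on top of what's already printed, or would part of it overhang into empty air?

Compare the two slices. At z = 2.16: the r=11.5 cylinder gives a regular 12-gon of circumradius 11.5 (constant along its height) (area = (12/2)·11.500²·sin(360°/12) = 396.75 mm²); the cube at (7, -3) is not intersected at this z (z outside [2.5, 8.5]); the cube at (3, 14.5) does not reach this height (z outside [11.5, 16]); Combining (union): only the r=11.5 cylinder is present, so the union is just that shape — area = 396.75 mm². At z = 10.56: the r=11.5 cylinder contributes a regular 12-gon of circumradius 11.5 (area = (12/2)·11.500²·sin(360°/12) = 396.75 mm²); the cube at (7, -3) does not reach this height (z outside [2.5, 8.5]); the cube at (3, 14.5) does not reach this height (z outside [11.5, 16]); Taking the union: only the r=11.5 cylinder is present, so the union is just that shape — area = 396.75 mm². Checking containment: the cross-section at z = 10.56 is a subset of the cross-section at z = 2.16.

entirely on top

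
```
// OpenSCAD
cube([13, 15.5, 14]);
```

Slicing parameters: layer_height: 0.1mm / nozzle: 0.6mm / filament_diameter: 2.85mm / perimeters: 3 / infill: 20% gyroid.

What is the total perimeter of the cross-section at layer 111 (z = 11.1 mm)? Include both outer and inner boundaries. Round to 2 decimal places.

57.00 mm

At z = 11.1 mm: the cube (footprint 13×15.5) is included at this height (perimeter 57.00 mm). Overall, the cross-section is a single solid region. Total boundary length (outer) = 57.00 mm.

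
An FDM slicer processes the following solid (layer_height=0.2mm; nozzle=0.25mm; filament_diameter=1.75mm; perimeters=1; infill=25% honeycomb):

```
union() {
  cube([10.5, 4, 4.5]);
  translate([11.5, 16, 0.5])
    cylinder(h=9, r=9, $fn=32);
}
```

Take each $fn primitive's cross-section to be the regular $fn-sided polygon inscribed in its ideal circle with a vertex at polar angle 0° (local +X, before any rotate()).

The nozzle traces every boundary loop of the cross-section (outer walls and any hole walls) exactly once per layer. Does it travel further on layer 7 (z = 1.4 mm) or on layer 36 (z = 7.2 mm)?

Layer 7 (z = 1.4): the cube is present — its section is the full 10.5×4 rectangle (perimeter 29.00 mm); the cylinder at (11.5, 16): section is a regular 32-gon, circumradius r=9 (perimeter = 2·32·9.000·sin(180°/32) = 56.46 mm); Merging all regions: the 2 present regions are separate (no shared area or edge), so areas and boundary lengths simply add and each stays a separate island — boundary = 85.46 mm. So its perimeter = 85.46 mm. Layer 36 (z = 7.2): the cube is absent (z outside [0, 4.5]); the r=9 cylinder at (11.5, 16) contributes a regular 32-gon of circumradius 9 (perimeter = 2·32·9.000·sin(180°/32) = 56.46 mm); Merging all regions: only the r=9 cylinder at (11.5, 16) is present, so the union is just that shape — boundary = 56.46 mm. So its perimeter = 56.46 mm. Layer 7 is larger (85.46 vs 56.46 mm).

layer 7 (z = 1.4 mm)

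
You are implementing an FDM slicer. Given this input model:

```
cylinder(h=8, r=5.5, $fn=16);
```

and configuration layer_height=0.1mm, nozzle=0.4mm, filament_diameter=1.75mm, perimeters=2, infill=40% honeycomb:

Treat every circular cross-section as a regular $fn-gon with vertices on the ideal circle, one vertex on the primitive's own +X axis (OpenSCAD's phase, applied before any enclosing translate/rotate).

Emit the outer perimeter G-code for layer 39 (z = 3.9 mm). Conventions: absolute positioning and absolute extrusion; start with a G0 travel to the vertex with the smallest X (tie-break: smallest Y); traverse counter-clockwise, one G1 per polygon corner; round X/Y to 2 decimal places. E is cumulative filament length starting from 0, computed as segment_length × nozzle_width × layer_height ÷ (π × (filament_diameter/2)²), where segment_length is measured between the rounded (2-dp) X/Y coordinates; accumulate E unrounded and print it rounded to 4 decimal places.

G0 X-5.50 Y0.00 Z3.90
G1 X-5.08 Y-2.10 E0.0356
G1 X-3.89 Y-3.89 E0.0714
G1 X-2.10 Y-5.08 E0.1071
G1 X0.00 Y-5.50 E0.1427
G1 X2.10 Y-5.08 E0.1783
G1 X3.89 Y-3.89 E0.2141
G1 X5.08 Y-2.10 E0.2498
G1 X5.50 Y0.00 E0.2854
G1 X5.08 Y2.10 E0.3211
G1 X3.89 Y3.89 E0.3568
G1 X2.10 Y5.08 E0.3925
G1 X0.00 Y5.50 E0.4282
G1 X-2.10 Y5.08 E0.4638
G1 X-3.89 Y3.89 E0.4995
G1 X-5.08 Y2.10 E0.5353
G1 X-5.50 Y0.00 E0.5709

At z = 3.9 mm: the cylinder: section is a regular 16-gon, circumradius r=5.5. The outline is a single polygon with 16 vertices. Extrusion per mm of travel: 0.4 × 0.1 / (π × 0.875²) = 0.016630. Accumulating E over each segment gives final E = 0.5709.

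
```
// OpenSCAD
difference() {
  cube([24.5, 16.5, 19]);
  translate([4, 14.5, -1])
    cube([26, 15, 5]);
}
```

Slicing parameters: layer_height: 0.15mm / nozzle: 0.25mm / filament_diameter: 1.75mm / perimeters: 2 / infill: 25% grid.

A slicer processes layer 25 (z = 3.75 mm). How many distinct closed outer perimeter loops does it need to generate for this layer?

1

At z = 3.75 mm: the cube is present — its section is the full 24.5×16.5 rectangle; the cube at (4, 14.5) is present — its section is the full 26×15 rectangle; After the difference (first − rest): starting from the 24.5×16.5 cube, the 26×15 cube at (4, 14.5) partially overlaps it — only the 41.00 mm² overlap (of its 390.00 mm²) is removed, clipping the outline — 1 connected region. The result has 1 disconnected region.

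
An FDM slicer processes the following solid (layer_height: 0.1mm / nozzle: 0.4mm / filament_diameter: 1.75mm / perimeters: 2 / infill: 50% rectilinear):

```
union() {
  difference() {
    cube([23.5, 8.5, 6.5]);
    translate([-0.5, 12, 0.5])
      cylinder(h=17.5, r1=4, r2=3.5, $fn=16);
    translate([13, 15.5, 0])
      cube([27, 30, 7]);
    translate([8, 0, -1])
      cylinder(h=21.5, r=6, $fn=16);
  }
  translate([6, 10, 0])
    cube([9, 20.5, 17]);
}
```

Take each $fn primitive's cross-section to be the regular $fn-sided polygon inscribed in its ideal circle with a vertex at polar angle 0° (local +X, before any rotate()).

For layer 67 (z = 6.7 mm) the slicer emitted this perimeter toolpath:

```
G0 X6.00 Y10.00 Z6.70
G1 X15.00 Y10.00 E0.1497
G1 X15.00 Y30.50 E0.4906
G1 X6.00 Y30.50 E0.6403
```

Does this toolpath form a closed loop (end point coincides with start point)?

Start point (G0): (6.00, 10.00). End point (last G1): the path does not return to the start — open.

no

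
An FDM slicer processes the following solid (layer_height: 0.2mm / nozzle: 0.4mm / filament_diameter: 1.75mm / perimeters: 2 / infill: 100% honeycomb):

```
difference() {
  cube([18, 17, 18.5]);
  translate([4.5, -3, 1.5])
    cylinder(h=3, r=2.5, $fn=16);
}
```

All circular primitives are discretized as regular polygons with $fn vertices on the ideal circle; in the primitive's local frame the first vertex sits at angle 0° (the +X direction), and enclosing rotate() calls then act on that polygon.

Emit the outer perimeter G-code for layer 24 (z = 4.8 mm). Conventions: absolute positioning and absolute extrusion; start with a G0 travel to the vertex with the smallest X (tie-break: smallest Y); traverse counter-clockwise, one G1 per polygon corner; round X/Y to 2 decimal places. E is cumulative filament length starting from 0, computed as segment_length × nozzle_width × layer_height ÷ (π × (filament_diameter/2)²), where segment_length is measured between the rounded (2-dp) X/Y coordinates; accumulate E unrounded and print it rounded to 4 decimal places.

G0 X0.00 Y0.00 Z4.80
G1 X18.00 Y0.00 E0.5987
G1 X18.00 Y17.00 E1.1641
G1 X0.00 Y17.00 E1.7628
G1 X0.00 Y0.00 E2.3282

At z = 4.8 mm: the cube (footprint 18×17) is included at this height; the cylinder at (4.5, -3) is absent (z outside [1.5, 4.5]); Taking the first minus the rest: none of the subtracted shapes is present at this height, so the 18×17 cube is unchanged — 1 connected region. The outline is a single polygon with 4 vertices. Extrusion per mm of travel: 0.4 × 0.2 / (π × 0.875²) = 0.033260. Accumulating E over each segment gives final E = 2.3282.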